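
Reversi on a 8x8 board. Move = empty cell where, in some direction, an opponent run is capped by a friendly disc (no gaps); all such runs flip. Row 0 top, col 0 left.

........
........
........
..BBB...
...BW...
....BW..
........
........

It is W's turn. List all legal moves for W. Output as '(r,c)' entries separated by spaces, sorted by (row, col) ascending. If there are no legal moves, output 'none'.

Answer: (2,2) (2,4) (4,2) (5,3) (6,4)

Derivation:
(2,1): no bracket -> illegal
(2,2): flips 1 -> legal
(2,3): no bracket -> illegal
(2,4): flips 1 -> legal
(2,5): no bracket -> illegal
(3,1): no bracket -> illegal
(3,5): no bracket -> illegal
(4,1): no bracket -> illegal
(4,2): flips 1 -> legal
(4,5): no bracket -> illegal
(5,2): no bracket -> illegal
(5,3): flips 1 -> legal
(6,3): no bracket -> illegal
(6,4): flips 1 -> legal
(6,5): no bracket -> illegal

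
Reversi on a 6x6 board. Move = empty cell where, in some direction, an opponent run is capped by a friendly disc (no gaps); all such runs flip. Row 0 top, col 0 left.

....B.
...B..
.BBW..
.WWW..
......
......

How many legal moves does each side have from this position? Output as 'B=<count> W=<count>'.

Answer: B=6 W=5

Derivation:
-- B to move --
(1,2): no bracket -> illegal
(1,4): no bracket -> illegal
(2,0): no bracket -> illegal
(2,4): flips 1 -> legal
(3,0): no bracket -> illegal
(3,4): no bracket -> illegal
(4,0): flips 1 -> legal
(4,1): flips 1 -> legal
(4,2): flips 1 -> legal
(4,3): flips 3 -> legal
(4,4): flips 1 -> legal
B mobility = 6
-- W to move --
(0,2): no bracket -> illegal
(0,3): flips 1 -> legal
(0,5): no bracket -> illegal
(1,0): flips 1 -> legal
(1,1): flips 2 -> legal
(1,2): flips 1 -> legal
(1,4): no bracket -> illegal
(1,5): no bracket -> illegal
(2,0): flips 2 -> legal
(2,4): no bracket -> illegal
(3,0): no bracket -> illegal
W mobility = 5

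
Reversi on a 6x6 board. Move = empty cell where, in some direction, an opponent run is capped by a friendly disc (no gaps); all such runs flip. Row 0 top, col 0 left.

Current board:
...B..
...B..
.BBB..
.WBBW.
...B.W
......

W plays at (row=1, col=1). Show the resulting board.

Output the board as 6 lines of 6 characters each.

Place W at (1,1); scan 8 dirs for brackets.
Dir NW: first cell '.' (not opp) -> no flip
Dir N: first cell '.' (not opp) -> no flip
Dir NE: first cell '.' (not opp) -> no flip
Dir W: first cell '.' (not opp) -> no flip
Dir E: first cell '.' (not opp) -> no flip
Dir SW: first cell '.' (not opp) -> no flip
Dir S: opp run (2,1) capped by W -> flip
Dir SE: opp run (2,2) (3,3), next='.' -> no flip
All flips: (2,1)

Answer: ...B..
.W.B..
.WBB..
.WBBW.
...B.W
......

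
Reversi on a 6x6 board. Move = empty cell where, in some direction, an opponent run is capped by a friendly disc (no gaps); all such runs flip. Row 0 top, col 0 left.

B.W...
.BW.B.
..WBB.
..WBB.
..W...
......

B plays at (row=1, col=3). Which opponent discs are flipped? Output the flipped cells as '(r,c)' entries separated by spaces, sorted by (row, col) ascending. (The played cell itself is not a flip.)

Dir NW: opp run (0,2), next=edge -> no flip
Dir N: first cell '.' (not opp) -> no flip
Dir NE: first cell '.' (not opp) -> no flip
Dir W: opp run (1,2) capped by B -> flip
Dir E: first cell 'B' (not opp) -> no flip
Dir SW: opp run (2,2), next='.' -> no flip
Dir S: first cell 'B' (not opp) -> no flip
Dir SE: first cell 'B' (not opp) -> no flip

Answer: (1,2)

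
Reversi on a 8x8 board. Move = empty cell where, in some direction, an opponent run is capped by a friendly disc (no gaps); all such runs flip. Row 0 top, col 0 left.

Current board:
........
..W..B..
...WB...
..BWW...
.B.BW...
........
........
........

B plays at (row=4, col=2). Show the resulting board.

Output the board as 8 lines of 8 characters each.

Place B at (4,2); scan 8 dirs for brackets.
Dir NW: first cell '.' (not opp) -> no flip
Dir N: first cell 'B' (not opp) -> no flip
Dir NE: opp run (3,3) capped by B -> flip
Dir W: first cell 'B' (not opp) -> no flip
Dir E: first cell 'B' (not opp) -> no flip
Dir SW: first cell '.' (not opp) -> no flip
Dir S: first cell '.' (not opp) -> no flip
Dir SE: first cell '.' (not opp) -> no flip
All flips: (3,3)

Answer: ........
..W..B..
...WB...
..BBW...
.BBBW...
........
........
........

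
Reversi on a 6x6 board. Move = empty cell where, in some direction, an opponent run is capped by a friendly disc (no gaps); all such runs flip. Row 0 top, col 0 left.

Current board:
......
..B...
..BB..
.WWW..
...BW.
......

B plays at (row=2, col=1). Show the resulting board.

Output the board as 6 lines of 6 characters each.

Place B at (2,1); scan 8 dirs for brackets.
Dir NW: first cell '.' (not opp) -> no flip
Dir N: first cell '.' (not opp) -> no flip
Dir NE: first cell 'B' (not opp) -> no flip
Dir W: first cell '.' (not opp) -> no flip
Dir E: first cell 'B' (not opp) -> no flip
Dir SW: first cell '.' (not opp) -> no flip
Dir S: opp run (3,1), next='.' -> no flip
Dir SE: opp run (3,2) capped by B -> flip
All flips: (3,2)

Answer: ......
..B...
.BBB..
.WBW..
...BW.
......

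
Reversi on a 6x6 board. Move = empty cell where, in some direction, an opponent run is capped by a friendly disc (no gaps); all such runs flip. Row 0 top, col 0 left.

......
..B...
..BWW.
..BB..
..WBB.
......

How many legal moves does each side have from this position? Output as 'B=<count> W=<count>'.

Answer: B=8 W=6

Derivation:
-- B to move --
(1,3): flips 1 -> legal
(1,4): flips 1 -> legal
(1,5): flips 1 -> legal
(2,5): flips 2 -> legal
(3,1): no bracket -> illegal
(3,4): flips 1 -> legal
(3,5): no bracket -> illegal
(4,1): flips 1 -> legal
(5,1): flips 1 -> legal
(5,2): flips 1 -> legal
(5,3): no bracket -> illegal
B mobility = 8
-- W to move --
(0,1): flips 1 -> legal
(0,2): flips 3 -> legal
(0,3): no bracket -> illegal
(1,1): no bracket -> illegal
(1,3): no bracket -> illegal
(2,1): flips 1 -> legal
(3,1): no bracket -> illegal
(3,4): no bracket -> illegal
(3,5): no bracket -> illegal
(4,1): flips 1 -> legal
(4,5): flips 2 -> legal
(5,2): no bracket -> illegal
(5,3): flips 2 -> legal
(5,4): no bracket -> illegal
(5,5): no bracket -> illegal
W mobility = 6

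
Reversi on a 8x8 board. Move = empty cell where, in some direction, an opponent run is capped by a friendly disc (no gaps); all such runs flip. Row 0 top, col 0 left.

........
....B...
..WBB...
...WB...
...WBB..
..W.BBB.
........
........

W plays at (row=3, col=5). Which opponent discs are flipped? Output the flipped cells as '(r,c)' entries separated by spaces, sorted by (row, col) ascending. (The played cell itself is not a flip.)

Answer: (3,4)

Derivation:
Dir NW: opp run (2,4), next='.' -> no flip
Dir N: first cell '.' (not opp) -> no flip
Dir NE: first cell '.' (not opp) -> no flip
Dir W: opp run (3,4) capped by W -> flip
Dir E: first cell '.' (not opp) -> no flip
Dir SW: opp run (4,4), next='.' -> no flip
Dir S: opp run (4,5) (5,5), next='.' -> no flip
Dir SE: first cell '.' (not opp) -> no flip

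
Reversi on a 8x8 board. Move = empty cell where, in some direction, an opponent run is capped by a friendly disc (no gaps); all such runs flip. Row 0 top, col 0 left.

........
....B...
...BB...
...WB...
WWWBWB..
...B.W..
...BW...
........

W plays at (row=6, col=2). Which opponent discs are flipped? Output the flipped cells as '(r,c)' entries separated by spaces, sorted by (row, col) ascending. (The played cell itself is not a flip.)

Dir NW: first cell '.' (not opp) -> no flip
Dir N: first cell '.' (not opp) -> no flip
Dir NE: opp run (5,3) capped by W -> flip
Dir W: first cell '.' (not opp) -> no flip
Dir E: opp run (6,3) capped by W -> flip
Dir SW: first cell '.' (not opp) -> no flip
Dir S: first cell '.' (not opp) -> no flip
Dir SE: first cell '.' (not opp) -> no flip

Answer: (5,3) (6,3)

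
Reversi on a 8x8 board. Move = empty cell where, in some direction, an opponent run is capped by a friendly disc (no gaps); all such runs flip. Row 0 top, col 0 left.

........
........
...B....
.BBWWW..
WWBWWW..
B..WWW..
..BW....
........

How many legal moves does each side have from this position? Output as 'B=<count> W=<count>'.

Answer: B=10 W=11

Derivation:
-- B to move --
(2,2): no bracket -> illegal
(2,4): flips 1 -> legal
(2,5): no bracket -> illegal
(2,6): flips 3 -> legal
(3,0): flips 1 -> legal
(3,6): flips 3 -> legal
(4,6): flips 3 -> legal
(5,1): flips 1 -> legal
(5,2): no bracket -> illegal
(5,6): flips 2 -> legal
(6,4): flips 2 -> legal
(6,5): flips 2 -> legal
(6,6): no bracket -> illegal
(7,2): no bracket -> illegal
(7,3): flips 4 -> legal
(7,4): no bracket -> illegal
B mobility = 10
-- W to move --
(1,2): flips 1 -> legal
(1,3): flips 1 -> legal
(1,4): flips 2 -> legal
(2,0): flips 2 -> legal
(2,1): flips 2 -> legal
(2,2): flips 1 -> legal
(2,4): no bracket -> illegal
(3,0): flips 2 -> legal
(5,1): flips 1 -> legal
(5,2): no bracket -> illegal
(6,0): flips 1 -> legal
(6,1): flips 1 -> legal
(7,1): flips 1 -> legal
(7,2): no bracket -> illegal
(7,3): no bracket -> illegal
W mobility = 11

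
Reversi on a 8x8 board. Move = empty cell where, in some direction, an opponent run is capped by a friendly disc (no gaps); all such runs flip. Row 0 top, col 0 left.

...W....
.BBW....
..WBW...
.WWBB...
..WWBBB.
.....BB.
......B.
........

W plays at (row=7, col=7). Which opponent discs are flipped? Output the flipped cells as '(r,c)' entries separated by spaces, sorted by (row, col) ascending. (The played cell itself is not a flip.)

Answer: (3,3) (4,4) (5,5) (6,6)

Derivation:
Dir NW: opp run (6,6) (5,5) (4,4) (3,3) capped by W -> flip
Dir N: first cell '.' (not opp) -> no flip
Dir NE: edge -> no flip
Dir W: first cell '.' (not opp) -> no flip
Dir E: edge -> no flip
Dir SW: edge -> no flip
Dir S: edge -> no flip
Dir SE: edge -> no flip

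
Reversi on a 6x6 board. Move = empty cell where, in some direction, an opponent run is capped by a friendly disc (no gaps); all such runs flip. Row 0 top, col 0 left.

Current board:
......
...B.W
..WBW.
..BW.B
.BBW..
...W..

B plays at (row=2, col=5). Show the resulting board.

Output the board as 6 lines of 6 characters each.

Answer: ......
...B.W
..WBBB
..BW.B
.BBW..
...W..

Derivation:
Place B at (2,5); scan 8 dirs for brackets.
Dir NW: first cell '.' (not opp) -> no flip
Dir N: opp run (1,5), next='.' -> no flip
Dir NE: edge -> no flip
Dir W: opp run (2,4) capped by B -> flip
Dir E: edge -> no flip
Dir SW: first cell '.' (not opp) -> no flip
Dir S: first cell 'B' (not opp) -> no flip
Dir SE: edge -> no flip
All flips: (2,4)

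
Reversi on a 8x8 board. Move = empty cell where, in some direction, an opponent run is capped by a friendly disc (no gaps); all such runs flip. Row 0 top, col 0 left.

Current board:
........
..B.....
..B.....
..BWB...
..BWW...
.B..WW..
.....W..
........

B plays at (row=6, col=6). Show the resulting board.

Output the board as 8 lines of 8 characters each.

Place B at (6,6); scan 8 dirs for brackets.
Dir NW: opp run (5,5) (4,4) (3,3) capped by B -> flip
Dir N: first cell '.' (not opp) -> no flip
Dir NE: first cell '.' (not opp) -> no flip
Dir W: opp run (6,5), next='.' -> no flip
Dir E: first cell '.' (not opp) -> no flip
Dir SW: first cell '.' (not opp) -> no flip
Dir S: first cell '.' (not opp) -> no flip
Dir SE: first cell '.' (not opp) -> no flip
All flips: (3,3) (4,4) (5,5)

Answer: ........
..B.....
..B.....
..BBB...
..BWB...
.B..WB..
.....WB.
........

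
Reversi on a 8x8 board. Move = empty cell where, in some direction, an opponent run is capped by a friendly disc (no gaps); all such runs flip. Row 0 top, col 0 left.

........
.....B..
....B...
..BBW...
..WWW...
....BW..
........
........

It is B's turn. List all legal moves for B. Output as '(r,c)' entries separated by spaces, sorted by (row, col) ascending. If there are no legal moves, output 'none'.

(2,3): no bracket -> illegal
(2,5): no bracket -> illegal
(3,1): no bracket -> illegal
(3,5): flips 1 -> legal
(4,1): no bracket -> illegal
(4,5): no bracket -> illegal
(4,6): no bracket -> illegal
(5,1): flips 1 -> legal
(5,2): flips 1 -> legal
(5,3): flips 1 -> legal
(5,6): flips 1 -> legal
(6,4): no bracket -> illegal
(6,5): no bracket -> illegal
(6,6): flips 2 -> legal

Answer: (3,5) (5,1) (5,2) (5,3) (5,6) (6,6)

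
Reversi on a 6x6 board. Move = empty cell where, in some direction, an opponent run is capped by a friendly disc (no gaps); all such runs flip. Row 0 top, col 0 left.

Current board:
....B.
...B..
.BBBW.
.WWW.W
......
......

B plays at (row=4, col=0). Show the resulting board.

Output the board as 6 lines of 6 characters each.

Answer: ....B.
...B..
.BBBW.
.BWW.W
B.....
......

Derivation:
Place B at (4,0); scan 8 dirs for brackets.
Dir NW: edge -> no flip
Dir N: first cell '.' (not opp) -> no flip
Dir NE: opp run (3,1) capped by B -> flip
Dir W: edge -> no flip
Dir E: first cell '.' (not opp) -> no flip
Dir SW: edge -> no flip
Dir S: first cell '.' (not opp) -> no flip
Dir SE: first cell '.' (not opp) -> no flip
All flips: (3,1)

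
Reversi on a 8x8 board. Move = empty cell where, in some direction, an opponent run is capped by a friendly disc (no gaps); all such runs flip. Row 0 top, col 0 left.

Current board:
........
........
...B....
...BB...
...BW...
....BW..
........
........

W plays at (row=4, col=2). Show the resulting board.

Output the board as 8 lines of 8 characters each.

Answer: ........
........
...B....
...BB...
..WWW...
....BW..
........
........

Derivation:
Place W at (4,2); scan 8 dirs for brackets.
Dir NW: first cell '.' (not opp) -> no flip
Dir N: first cell '.' (not opp) -> no flip
Dir NE: opp run (3,3), next='.' -> no flip
Dir W: first cell '.' (not opp) -> no flip
Dir E: opp run (4,3) capped by W -> flip
Dir SW: first cell '.' (not opp) -> no flip
Dir S: first cell '.' (not opp) -> no flip
Dir SE: first cell '.' (not opp) -> no flip
All flips: (4,3)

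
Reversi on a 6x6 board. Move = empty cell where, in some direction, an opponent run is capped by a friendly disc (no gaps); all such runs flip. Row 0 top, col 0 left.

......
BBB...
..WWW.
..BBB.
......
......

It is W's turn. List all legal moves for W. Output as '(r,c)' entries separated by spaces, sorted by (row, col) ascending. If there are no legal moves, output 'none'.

Answer: (0,0) (0,1) (0,2) (4,1) (4,2) (4,3) (4,4) (4,5)

Derivation:
(0,0): flips 1 -> legal
(0,1): flips 1 -> legal
(0,2): flips 1 -> legal
(0,3): no bracket -> illegal
(1,3): no bracket -> illegal
(2,0): no bracket -> illegal
(2,1): no bracket -> illegal
(2,5): no bracket -> illegal
(3,1): no bracket -> illegal
(3,5): no bracket -> illegal
(4,1): flips 1 -> legal
(4,2): flips 2 -> legal
(4,3): flips 1 -> legal
(4,4): flips 2 -> legal
(4,5): flips 1 -> legal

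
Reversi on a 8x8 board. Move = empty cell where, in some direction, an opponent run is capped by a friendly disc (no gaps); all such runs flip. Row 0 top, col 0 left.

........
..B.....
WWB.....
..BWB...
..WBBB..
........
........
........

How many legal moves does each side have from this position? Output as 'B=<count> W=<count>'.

-- B to move --
(1,0): flips 1 -> legal
(1,1): no bracket -> illegal
(2,3): flips 1 -> legal
(2,4): no bracket -> illegal
(3,0): flips 1 -> legal
(3,1): no bracket -> illegal
(4,1): flips 1 -> legal
(5,1): no bracket -> illegal
(5,2): flips 1 -> legal
(5,3): no bracket -> illegal
B mobility = 5
-- W to move --
(0,1): no bracket -> illegal
(0,2): flips 3 -> legal
(0,3): flips 1 -> legal
(1,1): flips 1 -> legal
(1,3): no bracket -> illegal
(2,3): flips 1 -> legal
(2,4): no bracket -> illegal
(2,5): no bracket -> illegal
(3,1): flips 1 -> legal
(3,5): flips 1 -> legal
(3,6): no bracket -> illegal
(4,1): no bracket -> illegal
(4,6): flips 3 -> legal
(5,2): no bracket -> illegal
(5,3): flips 1 -> legal
(5,4): flips 2 -> legal
(5,5): flips 1 -> legal
(5,6): no bracket -> illegal
W mobility = 10

Answer: B=5 W=10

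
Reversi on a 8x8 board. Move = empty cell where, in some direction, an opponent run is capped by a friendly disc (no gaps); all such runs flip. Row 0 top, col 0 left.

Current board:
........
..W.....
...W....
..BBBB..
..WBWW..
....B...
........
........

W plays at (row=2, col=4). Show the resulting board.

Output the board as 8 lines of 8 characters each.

Answer: ........
..W.....
...WW...
..BWWB..
..WBWW..
....B...
........
........

Derivation:
Place W at (2,4); scan 8 dirs for brackets.
Dir NW: first cell '.' (not opp) -> no flip
Dir N: first cell '.' (not opp) -> no flip
Dir NE: first cell '.' (not opp) -> no flip
Dir W: first cell 'W' (not opp) -> no flip
Dir E: first cell '.' (not opp) -> no flip
Dir SW: opp run (3,3) capped by W -> flip
Dir S: opp run (3,4) capped by W -> flip
Dir SE: opp run (3,5), next='.' -> no flip
All flips: (3,3) (3,4)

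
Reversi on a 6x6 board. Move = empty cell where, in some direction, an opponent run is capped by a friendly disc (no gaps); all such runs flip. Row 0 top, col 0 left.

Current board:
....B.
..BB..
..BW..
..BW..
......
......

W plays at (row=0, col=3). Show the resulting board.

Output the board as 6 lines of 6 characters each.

Place W at (0,3); scan 8 dirs for brackets.
Dir NW: edge -> no flip
Dir N: edge -> no flip
Dir NE: edge -> no flip
Dir W: first cell '.' (not opp) -> no flip
Dir E: opp run (0,4), next='.' -> no flip
Dir SW: opp run (1,2), next='.' -> no flip
Dir S: opp run (1,3) capped by W -> flip
Dir SE: first cell '.' (not opp) -> no flip
All flips: (1,3)

Answer: ...WB.
..BW..
..BW..
..BW..
......
......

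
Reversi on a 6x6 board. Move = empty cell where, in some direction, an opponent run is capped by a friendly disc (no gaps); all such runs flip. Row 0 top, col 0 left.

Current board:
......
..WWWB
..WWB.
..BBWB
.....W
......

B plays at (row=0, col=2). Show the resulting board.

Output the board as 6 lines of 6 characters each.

Answer: ..B...
..BBWB
..BWB.
..BBWB
.....W
......

Derivation:
Place B at (0,2); scan 8 dirs for brackets.
Dir NW: edge -> no flip
Dir N: edge -> no flip
Dir NE: edge -> no flip
Dir W: first cell '.' (not opp) -> no flip
Dir E: first cell '.' (not opp) -> no flip
Dir SW: first cell '.' (not opp) -> no flip
Dir S: opp run (1,2) (2,2) capped by B -> flip
Dir SE: opp run (1,3) capped by B -> flip
All flips: (1,2) (1,3) (2,2)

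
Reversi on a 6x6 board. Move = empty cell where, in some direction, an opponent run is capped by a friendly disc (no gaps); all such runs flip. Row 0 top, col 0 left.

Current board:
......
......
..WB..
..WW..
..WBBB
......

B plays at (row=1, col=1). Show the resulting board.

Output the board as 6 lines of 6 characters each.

Answer: ......
.B....
..BB..
..WB..
..WBBB
......

Derivation:
Place B at (1,1); scan 8 dirs for brackets.
Dir NW: first cell '.' (not opp) -> no flip
Dir N: first cell '.' (not opp) -> no flip
Dir NE: first cell '.' (not opp) -> no flip
Dir W: first cell '.' (not opp) -> no flip
Dir E: first cell '.' (not opp) -> no flip
Dir SW: first cell '.' (not opp) -> no flip
Dir S: first cell '.' (not opp) -> no flip
Dir SE: opp run (2,2) (3,3) capped by B -> flip
All flips: (2,2) (3,3)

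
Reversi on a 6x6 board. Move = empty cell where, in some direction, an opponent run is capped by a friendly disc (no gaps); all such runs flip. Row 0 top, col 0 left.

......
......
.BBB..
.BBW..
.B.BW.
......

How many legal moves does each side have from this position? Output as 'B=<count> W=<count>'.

Answer: B=3 W=5

Derivation:
-- B to move --
(2,4): no bracket -> illegal
(3,4): flips 1 -> legal
(3,5): no bracket -> illegal
(4,2): no bracket -> illegal
(4,5): flips 1 -> legal
(5,3): no bracket -> illegal
(5,4): no bracket -> illegal
(5,5): flips 2 -> legal
B mobility = 3
-- W to move --
(1,0): no bracket -> illegal
(1,1): flips 1 -> legal
(1,2): no bracket -> illegal
(1,3): flips 1 -> legal
(1,4): no bracket -> illegal
(2,0): no bracket -> illegal
(2,4): no bracket -> illegal
(3,0): flips 2 -> legal
(3,4): no bracket -> illegal
(4,0): no bracket -> illegal
(4,2): flips 1 -> legal
(5,0): no bracket -> illegal
(5,1): no bracket -> illegal
(5,2): no bracket -> illegal
(5,3): flips 1 -> legal
(5,4): no bracket -> illegal
W mobility = 5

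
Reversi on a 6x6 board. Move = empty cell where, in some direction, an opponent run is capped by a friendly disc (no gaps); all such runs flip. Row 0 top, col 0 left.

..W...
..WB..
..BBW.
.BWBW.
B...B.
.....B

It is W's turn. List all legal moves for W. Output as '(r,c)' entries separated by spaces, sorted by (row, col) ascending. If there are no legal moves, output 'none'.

Answer: (1,4) (2,1) (3,0) (4,2) (5,4)

Derivation:
(0,3): no bracket -> illegal
(0,4): no bracket -> illegal
(1,1): no bracket -> illegal
(1,4): flips 2 -> legal
(2,0): no bracket -> illegal
(2,1): flips 2 -> legal
(3,0): flips 1 -> legal
(3,5): no bracket -> illegal
(4,1): no bracket -> illegal
(4,2): flips 1 -> legal
(4,3): no bracket -> illegal
(4,5): no bracket -> illegal
(5,0): no bracket -> illegal
(5,1): no bracket -> illegal
(5,3): no bracket -> illegal
(5,4): flips 1 -> legal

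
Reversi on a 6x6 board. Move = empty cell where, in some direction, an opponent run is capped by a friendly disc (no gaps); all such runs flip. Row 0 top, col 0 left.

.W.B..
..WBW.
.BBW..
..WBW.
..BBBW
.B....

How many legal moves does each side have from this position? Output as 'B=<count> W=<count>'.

Answer: B=7 W=7

Derivation:
-- B to move --
(0,0): no bracket -> illegal
(0,2): flips 1 -> legal
(0,4): no bracket -> illegal
(0,5): no bracket -> illegal
(1,0): no bracket -> illegal
(1,1): flips 1 -> legal
(1,5): flips 1 -> legal
(2,4): flips 2 -> legal
(2,5): flips 2 -> legal
(3,1): flips 1 -> legal
(3,5): flips 1 -> legal
(4,1): no bracket -> illegal
(5,4): no bracket -> illegal
(5,5): no bracket -> illegal
B mobility = 7
-- W to move --
(0,2): no bracket -> illegal
(0,4): no bracket -> illegal
(1,0): flips 1 -> legal
(1,1): no bracket -> illegal
(2,0): flips 2 -> legal
(2,4): no bracket -> illegal
(3,0): flips 1 -> legal
(3,1): no bracket -> illegal
(3,5): no bracket -> illegal
(4,0): no bracket -> illegal
(4,1): flips 3 -> legal
(5,0): no bracket -> illegal
(5,2): flips 2 -> legal
(5,3): flips 2 -> legal
(5,4): flips 2 -> legal
(5,5): no bracket -> illegal
W mobility = 7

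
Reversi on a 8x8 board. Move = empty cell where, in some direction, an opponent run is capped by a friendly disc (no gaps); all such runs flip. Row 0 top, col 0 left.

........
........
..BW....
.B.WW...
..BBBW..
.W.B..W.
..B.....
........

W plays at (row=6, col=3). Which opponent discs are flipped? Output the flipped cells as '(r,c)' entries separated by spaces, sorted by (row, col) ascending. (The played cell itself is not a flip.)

Dir NW: first cell '.' (not opp) -> no flip
Dir N: opp run (5,3) (4,3) capped by W -> flip
Dir NE: first cell '.' (not opp) -> no flip
Dir W: opp run (6,2), next='.' -> no flip
Dir E: first cell '.' (not opp) -> no flip
Dir SW: first cell '.' (not opp) -> no flip
Dir S: first cell '.' (not opp) -> no flip
Dir SE: first cell '.' (not opp) -> no flip

Answer: (4,3) (5,3)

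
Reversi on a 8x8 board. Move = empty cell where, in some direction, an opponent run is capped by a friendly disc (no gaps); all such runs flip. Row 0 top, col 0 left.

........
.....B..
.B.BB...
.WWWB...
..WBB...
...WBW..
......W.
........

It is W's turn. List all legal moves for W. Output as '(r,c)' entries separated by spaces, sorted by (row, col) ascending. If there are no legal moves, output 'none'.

(0,4): no bracket -> illegal
(0,5): no bracket -> illegal
(0,6): flips 2 -> legal
(1,0): flips 1 -> legal
(1,1): flips 1 -> legal
(1,2): no bracket -> illegal
(1,3): flips 1 -> legal
(1,4): flips 1 -> legal
(1,6): no bracket -> illegal
(2,0): no bracket -> illegal
(2,2): no bracket -> illegal
(2,5): no bracket -> illegal
(2,6): no bracket -> illegal
(3,0): no bracket -> illegal
(3,5): flips 2 -> legal
(4,5): flips 2 -> legal
(5,2): no bracket -> illegal
(6,3): no bracket -> illegal
(6,4): no bracket -> illegal
(6,5): flips 2 -> legal

Answer: (0,6) (1,0) (1,1) (1,3) (1,4) (3,5) (4,5) (6,5)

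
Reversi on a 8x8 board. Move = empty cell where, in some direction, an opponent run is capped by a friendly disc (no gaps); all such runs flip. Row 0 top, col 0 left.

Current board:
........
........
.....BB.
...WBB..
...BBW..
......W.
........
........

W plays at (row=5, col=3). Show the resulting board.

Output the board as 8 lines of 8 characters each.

Place W at (5,3); scan 8 dirs for brackets.
Dir NW: first cell '.' (not opp) -> no flip
Dir N: opp run (4,3) capped by W -> flip
Dir NE: opp run (4,4) (3,5) (2,6), next='.' -> no flip
Dir W: first cell '.' (not opp) -> no flip
Dir E: first cell '.' (not opp) -> no flip
Dir SW: first cell '.' (not opp) -> no flip
Dir S: first cell '.' (not opp) -> no flip
Dir SE: first cell '.' (not opp) -> no flip
All flips: (4,3)

Answer: ........
........
.....BB.
...WBB..
...WBW..
...W..W.
........
........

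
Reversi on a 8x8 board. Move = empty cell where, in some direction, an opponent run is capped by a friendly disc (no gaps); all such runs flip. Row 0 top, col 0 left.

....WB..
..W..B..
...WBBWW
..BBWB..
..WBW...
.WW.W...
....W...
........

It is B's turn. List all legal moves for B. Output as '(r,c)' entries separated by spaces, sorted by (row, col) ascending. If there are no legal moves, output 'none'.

(0,1): no bracket -> illegal
(0,2): no bracket -> illegal
(0,3): flips 1 -> legal
(1,1): no bracket -> illegal
(1,3): flips 1 -> legal
(1,4): flips 1 -> legal
(1,6): no bracket -> illegal
(1,7): flips 1 -> legal
(2,1): no bracket -> illegal
(2,2): flips 1 -> legal
(3,1): no bracket -> illegal
(3,6): no bracket -> illegal
(3,7): flips 1 -> legal
(4,0): no bracket -> illegal
(4,1): flips 1 -> legal
(4,5): flips 1 -> legal
(5,0): no bracket -> illegal
(5,3): flips 1 -> legal
(5,5): flips 1 -> legal
(6,0): flips 2 -> legal
(6,1): flips 1 -> legal
(6,2): flips 2 -> legal
(6,3): no bracket -> illegal
(6,5): flips 1 -> legal
(7,3): no bracket -> illegal
(7,4): flips 4 -> legal
(7,5): no bracket -> illegal

Answer: (0,3) (1,3) (1,4) (1,7) (2,2) (3,7) (4,1) (4,5) (5,3) (5,5) (6,0) (6,1) (6,2) (6,5) (7,4)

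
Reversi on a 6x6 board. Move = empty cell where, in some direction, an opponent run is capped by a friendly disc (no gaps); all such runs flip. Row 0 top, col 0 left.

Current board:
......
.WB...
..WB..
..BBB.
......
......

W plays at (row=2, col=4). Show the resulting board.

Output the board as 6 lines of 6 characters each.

Place W at (2,4); scan 8 dirs for brackets.
Dir NW: first cell '.' (not opp) -> no flip
Dir N: first cell '.' (not opp) -> no flip
Dir NE: first cell '.' (not opp) -> no flip
Dir W: opp run (2,3) capped by W -> flip
Dir E: first cell '.' (not opp) -> no flip
Dir SW: opp run (3,3), next='.' -> no flip
Dir S: opp run (3,4), next='.' -> no flip
Dir SE: first cell '.' (not opp) -> no flip
All flips: (2,3)

Answer: ......
.WB...
..WWW.
..BBB.
......
......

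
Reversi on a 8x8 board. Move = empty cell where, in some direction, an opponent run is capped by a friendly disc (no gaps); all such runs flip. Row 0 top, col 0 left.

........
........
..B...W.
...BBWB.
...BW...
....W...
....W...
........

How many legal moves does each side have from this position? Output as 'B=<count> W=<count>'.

Answer: B=5 W=6

Derivation:
-- B to move --
(1,5): no bracket -> illegal
(1,6): flips 1 -> legal
(1,7): no bracket -> illegal
(2,4): no bracket -> illegal
(2,5): no bracket -> illegal
(2,7): no bracket -> illegal
(3,7): no bracket -> illegal
(4,5): flips 1 -> legal
(4,6): no bracket -> illegal
(5,3): no bracket -> illegal
(5,5): flips 1 -> legal
(6,3): no bracket -> illegal
(6,5): flips 1 -> legal
(7,3): no bracket -> illegal
(7,4): flips 3 -> legal
(7,5): no bracket -> illegal
B mobility = 5
-- W to move --
(1,1): flips 2 -> legal
(1,2): no bracket -> illegal
(1,3): no bracket -> illegal
(2,1): no bracket -> illegal
(2,3): no bracket -> illegal
(2,4): flips 1 -> legal
(2,5): no bracket -> illegal
(2,7): no bracket -> illegal
(3,1): no bracket -> illegal
(3,2): flips 3 -> legal
(3,7): flips 1 -> legal
(4,2): flips 1 -> legal
(4,5): no bracket -> illegal
(4,6): flips 1 -> legal
(4,7): no bracket -> illegal
(5,2): no bracket -> illegal
(5,3): no bracket -> illegal
W mobility = 6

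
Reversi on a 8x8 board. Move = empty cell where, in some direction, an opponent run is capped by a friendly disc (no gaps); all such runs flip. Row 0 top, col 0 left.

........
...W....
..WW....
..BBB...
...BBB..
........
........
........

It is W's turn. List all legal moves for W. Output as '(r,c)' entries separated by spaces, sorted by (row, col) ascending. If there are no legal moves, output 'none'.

Answer: (4,1) (4,2) (5,3) (5,5) (5,6)

Derivation:
(2,1): no bracket -> illegal
(2,4): no bracket -> illegal
(2,5): no bracket -> illegal
(3,1): no bracket -> illegal
(3,5): no bracket -> illegal
(3,6): no bracket -> illegal
(4,1): flips 1 -> legal
(4,2): flips 1 -> legal
(4,6): no bracket -> illegal
(5,2): no bracket -> illegal
(5,3): flips 2 -> legal
(5,4): no bracket -> illegal
(5,5): flips 2 -> legal
(5,6): flips 2 -> legal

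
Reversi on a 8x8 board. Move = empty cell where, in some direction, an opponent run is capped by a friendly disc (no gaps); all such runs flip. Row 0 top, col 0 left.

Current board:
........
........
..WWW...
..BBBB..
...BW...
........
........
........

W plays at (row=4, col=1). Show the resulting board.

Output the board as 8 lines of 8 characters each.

Place W at (4,1); scan 8 dirs for brackets.
Dir NW: first cell '.' (not opp) -> no flip
Dir N: first cell '.' (not opp) -> no flip
Dir NE: opp run (3,2) capped by W -> flip
Dir W: first cell '.' (not opp) -> no flip
Dir E: first cell '.' (not opp) -> no flip
Dir SW: first cell '.' (not opp) -> no flip
Dir S: first cell '.' (not opp) -> no flip
Dir SE: first cell '.' (not opp) -> no flip
All flips: (3,2)

Answer: ........
........
..WWW...
..WBBB..
.W.BW...
........
........
........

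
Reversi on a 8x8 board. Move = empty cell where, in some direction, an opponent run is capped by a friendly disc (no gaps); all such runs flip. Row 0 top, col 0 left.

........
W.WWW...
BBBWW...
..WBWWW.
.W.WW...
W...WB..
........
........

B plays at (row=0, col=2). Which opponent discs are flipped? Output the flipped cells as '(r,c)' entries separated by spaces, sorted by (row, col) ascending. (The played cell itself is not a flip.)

Dir NW: edge -> no flip
Dir N: edge -> no flip
Dir NE: edge -> no flip
Dir W: first cell '.' (not opp) -> no flip
Dir E: first cell '.' (not opp) -> no flip
Dir SW: first cell '.' (not opp) -> no flip
Dir S: opp run (1,2) capped by B -> flip
Dir SE: opp run (1,3) (2,4) (3,5), next='.' -> no flip

Answer: (1,2)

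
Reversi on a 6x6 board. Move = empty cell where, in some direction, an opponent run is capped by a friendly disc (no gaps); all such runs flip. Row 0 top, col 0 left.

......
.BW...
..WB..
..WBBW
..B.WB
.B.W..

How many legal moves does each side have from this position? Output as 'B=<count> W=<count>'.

Answer: B=10 W=7

Derivation:
-- B to move --
(0,1): flips 1 -> legal
(0,2): flips 3 -> legal
(0,3): no bracket -> illegal
(1,3): flips 1 -> legal
(2,1): flips 1 -> legal
(2,4): no bracket -> illegal
(2,5): flips 1 -> legal
(3,1): flips 1 -> legal
(4,1): flips 1 -> legal
(4,3): flips 1 -> legal
(5,2): no bracket -> illegal
(5,4): flips 1 -> legal
(5,5): flips 1 -> legal
B mobility = 10
-- W to move --
(0,0): flips 1 -> legal
(0,1): no bracket -> illegal
(0,2): no bracket -> illegal
(1,0): flips 1 -> legal
(1,3): no bracket -> illegal
(1,4): flips 1 -> legal
(2,0): no bracket -> illegal
(2,1): no bracket -> illegal
(2,4): flips 2 -> legal
(2,5): no bracket -> illegal
(3,1): flips 1 -> legal
(4,0): no bracket -> illegal
(4,1): no bracket -> illegal
(4,3): no bracket -> illegal
(5,0): no bracket -> illegal
(5,2): flips 1 -> legal
(5,4): no bracket -> illegal
(5,5): flips 1 -> legal
W mobility = 7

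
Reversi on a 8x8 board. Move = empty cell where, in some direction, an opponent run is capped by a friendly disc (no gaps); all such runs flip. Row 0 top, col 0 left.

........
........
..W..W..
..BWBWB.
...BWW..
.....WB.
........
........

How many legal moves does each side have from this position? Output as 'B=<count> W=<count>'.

-- B to move --
(1,1): no bracket -> illegal
(1,2): flips 1 -> legal
(1,3): no bracket -> illegal
(1,4): flips 1 -> legal
(1,5): no bracket -> illegal
(1,6): flips 1 -> legal
(2,1): no bracket -> illegal
(2,3): flips 1 -> legal
(2,4): no bracket -> illegal
(2,6): no bracket -> illegal
(3,1): no bracket -> illegal
(4,2): no bracket -> illegal
(4,6): flips 2 -> legal
(5,3): no bracket -> illegal
(5,4): flips 3 -> legal
(6,4): no bracket -> illegal
(6,5): no bracket -> illegal
(6,6): no bracket -> illegal
B mobility = 6
-- W to move --
(2,1): no bracket -> illegal
(2,3): flips 1 -> legal
(2,4): flips 1 -> legal
(2,6): no bracket -> illegal
(2,7): flips 1 -> legal
(3,1): flips 1 -> legal
(3,7): flips 1 -> legal
(4,1): no bracket -> illegal
(4,2): flips 2 -> legal
(4,6): no bracket -> illegal
(4,7): flips 1 -> legal
(5,2): flips 2 -> legal
(5,3): flips 1 -> legal
(5,4): no bracket -> illegal
(5,7): flips 1 -> legal
(6,5): no bracket -> illegal
(6,6): no bracket -> illegal
(6,7): flips 1 -> legal
W mobility = 11

Answer: B=6 W=11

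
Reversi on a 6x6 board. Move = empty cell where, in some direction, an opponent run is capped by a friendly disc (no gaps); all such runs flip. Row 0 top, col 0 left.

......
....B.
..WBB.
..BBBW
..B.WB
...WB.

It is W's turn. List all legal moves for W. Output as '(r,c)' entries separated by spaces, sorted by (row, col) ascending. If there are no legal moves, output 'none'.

Answer: (0,4) (1,3) (2,5) (3,1) (5,2) (5,5)

Derivation:
(0,3): no bracket -> illegal
(0,4): flips 3 -> legal
(0,5): no bracket -> illegal
(1,2): no bracket -> illegal
(1,3): flips 1 -> legal
(1,5): no bracket -> illegal
(2,1): no bracket -> illegal
(2,5): flips 2 -> legal
(3,1): flips 4 -> legal
(4,1): no bracket -> illegal
(4,3): no bracket -> illegal
(5,1): no bracket -> illegal
(5,2): flips 2 -> legal
(5,5): flips 2 -> legal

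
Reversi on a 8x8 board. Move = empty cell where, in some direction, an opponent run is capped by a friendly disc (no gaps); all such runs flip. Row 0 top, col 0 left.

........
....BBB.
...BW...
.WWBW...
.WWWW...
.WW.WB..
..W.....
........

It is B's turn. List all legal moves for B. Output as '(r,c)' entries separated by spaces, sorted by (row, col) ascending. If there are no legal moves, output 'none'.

Answer: (2,5) (3,0) (3,5) (4,5) (5,0) (5,3) (6,0) (6,4)

Derivation:
(1,3): no bracket -> illegal
(2,0): no bracket -> illegal
(2,1): no bracket -> illegal
(2,2): no bracket -> illegal
(2,5): flips 1 -> legal
(3,0): flips 2 -> legal
(3,5): flips 1 -> legal
(4,0): no bracket -> illegal
(4,5): flips 1 -> legal
(5,0): flips 2 -> legal
(5,3): flips 2 -> legal
(6,0): flips 2 -> legal
(6,1): no bracket -> illegal
(6,3): no bracket -> illegal
(6,4): flips 4 -> legal
(6,5): no bracket -> illegal
(7,1): no bracket -> illegal
(7,2): no bracket -> illegal
(7,3): no bracket -> illegal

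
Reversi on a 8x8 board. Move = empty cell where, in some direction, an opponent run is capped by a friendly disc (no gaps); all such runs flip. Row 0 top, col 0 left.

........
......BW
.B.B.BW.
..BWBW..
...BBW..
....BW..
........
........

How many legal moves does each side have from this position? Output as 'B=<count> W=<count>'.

Answer: B=7 W=9

Derivation:
-- B to move --
(0,6): no bracket -> illegal
(0,7): no bracket -> illegal
(1,5): no bracket -> illegal
(2,2): flips 1 -> legal
(2,4): no bracket -> illegal
(2,7): flips 1 -> legal
(3,6): flips 3 -> legal
(3,7): no bracket -> illegal
(4,2): no bracket -> illegal
(4,6): flips 1 -> legal
(5,6): flips 2 -> legal
(6,4): no bracket -> illegal
(6,5): flips 3 -> legal
(6,6): flips 1 -> legal
B mobility = 7
-- W to move --
(0,5): no bracket -> illegal
(0,6): flips 1 -> legal
(0,7): no bracket -> illegal
(1,0): no bracket -> illegal
(1,1): no bracket -> illegal
(1,2): flips 2 -> legal
(1,3): flips 1 -> legal
(1,4): no bracket -> illegal
(1,5): flips 2 -> legal
(2,0): no bracket -> illegal
(2,2): no bracket -> illegal
(2,4): flips 1 -> legal
(2,7): no bracket -> illegal
(3,0): no bracket -> illegal
(3,1): flips 1 -> legal
(3,6): no bracket -> illegal
(4,1): no bracket -> illegal
(4,2): flips 2 -> legal
(5,2): no bracket -> illegal
(5,3): flips 3 -> legal
(6,3): flips 1 -> legal
(6,4): no bracket -> illegal
(6,5): no bracket -> illegal
W mobility = 9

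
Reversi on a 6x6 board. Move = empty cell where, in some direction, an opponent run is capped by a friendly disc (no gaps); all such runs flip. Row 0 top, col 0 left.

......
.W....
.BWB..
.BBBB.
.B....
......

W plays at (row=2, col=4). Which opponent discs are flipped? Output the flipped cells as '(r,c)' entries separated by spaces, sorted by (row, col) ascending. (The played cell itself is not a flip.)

Answer: (2,3)

Derivation:
Dir NW: first cell '.' (not opp) -> no flip
Dir N: first cell '.' (not opp) -> no flip
Dir NE: first cell '.' (not opp) -> no flip
Dir W: opp run (2,3) capped by W -> flip
Dir E: first cell '.' (not opp) -> no flip
Dir SW: opp run (3,3), next='.' -> no flip
Dir S: opp run (3,4), next='.' -> no flip
Dir SE: first cell '.' (not opp) -> no flip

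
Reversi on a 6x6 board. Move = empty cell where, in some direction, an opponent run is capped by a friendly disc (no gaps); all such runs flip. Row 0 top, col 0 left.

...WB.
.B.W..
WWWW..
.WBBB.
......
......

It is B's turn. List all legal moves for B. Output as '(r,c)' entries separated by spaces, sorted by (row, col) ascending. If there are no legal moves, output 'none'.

Answer: (0,2) (1,0) (1,2) (1,4) (3,0) (4,0) (4,1)

Derivation:
(0,2): flips 1 -> legal
(1,0): flips 1 -> legal
(1,2): flips 2 -> legal
(1,4): flips 1 -> legal
(2,4): no bracket -> illegal
(3,0): flips 1 -> legal
(4,0): flips 3 -> legal
(4,1): flips 2 -> legal
(4,2): no bracket -> illegal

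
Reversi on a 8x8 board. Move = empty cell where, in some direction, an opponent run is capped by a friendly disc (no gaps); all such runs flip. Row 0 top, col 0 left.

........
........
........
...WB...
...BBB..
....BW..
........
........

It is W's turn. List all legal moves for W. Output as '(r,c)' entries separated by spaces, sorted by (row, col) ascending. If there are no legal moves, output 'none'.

Answer: (3,5) (5,3)

Derivation:
(2,3): no bracket -> illegal
(2,4): no bracket -> illegal
(2,5): no bracket -> illegal
(3,2): no bracket -> illegal
(3,5): flips 2 -> legal
(3,6): no bracket -> illegal
(4,2): no bracket -> illegal
(4,6): no bracket -> illegal
(5,2): no bracket -> illegal
(5,3): flips 2 -> legal
(5,6): no bracket -> illegal
(6,3): no bracket -> illegal
(6,4): no bracket -> illegal
(6,5): no bracket -> illegal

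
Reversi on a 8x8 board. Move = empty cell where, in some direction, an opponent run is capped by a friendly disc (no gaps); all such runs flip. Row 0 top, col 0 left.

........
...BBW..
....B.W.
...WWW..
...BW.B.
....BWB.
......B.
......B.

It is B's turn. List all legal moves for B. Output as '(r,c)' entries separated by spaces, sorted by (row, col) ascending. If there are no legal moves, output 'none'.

Answer: (0,6) (1,6) (2,2) (2,3) (2,5) (4,2) (4,5) (6,4)

Derivation:
(0,4): no bracket -> illegal
(0,5): no bracket -> illegal
(0,6): flips 1 -> legal
(1,6): flips 1 -> legal
(1,7): no bracket -> illegal
(2,2): flips 3 -> legal
(2,3): flips 1 -> legal
(2,5): flips 1 -> legal
(2,7): no bracket -> illegal
(3,2): no bracket -> illegal
(3,6): no bracket -> illegal
(3,7): no bracket -> illegal
(4,2): flips 1 -> legal
(4,5): flips 1 -> legal
(5,3): no bracket -> illegal
(6,4): flips 1 -> legal
(6,5): no bracket -> illegal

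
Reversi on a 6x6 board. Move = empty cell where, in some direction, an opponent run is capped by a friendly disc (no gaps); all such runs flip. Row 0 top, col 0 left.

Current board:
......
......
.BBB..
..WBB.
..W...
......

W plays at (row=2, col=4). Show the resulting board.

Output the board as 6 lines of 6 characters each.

Answer: ......
......
.BBBW.
..WWB.
..W...
......

Derivation:
Place W at (2,4); scan 8 dirs for brackets.
Dir NW: first cell '.' (not opp) -> no flip
Dir N: first cell '.' (not opp) -> no flip
Dir NE: first cell '.' (not opp) -> no flip
Dir W: opp run (2,3) (2,2) (2,1), next='.' -> no flip
Dir E: first cell '.' (not opp) -> no flip
Dir SW: opp run (3,3) capped by W -> flip
Dir S: opp run (3,4), next='.' -> no flip
Dir SE: first cell '.' (not opp) -> no flip
All flips: (3,3)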